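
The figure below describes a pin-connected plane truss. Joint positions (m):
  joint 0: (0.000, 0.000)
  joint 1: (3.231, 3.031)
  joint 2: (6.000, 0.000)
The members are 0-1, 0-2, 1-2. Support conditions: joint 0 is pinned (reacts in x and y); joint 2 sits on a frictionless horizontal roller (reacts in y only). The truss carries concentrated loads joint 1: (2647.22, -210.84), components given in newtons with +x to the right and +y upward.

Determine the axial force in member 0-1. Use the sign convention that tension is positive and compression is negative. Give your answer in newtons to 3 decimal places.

1812.382

N=3 nodes, M=3 members, R=3 reactions → 2N=6, M+R=6
member 0 (0-1): L=4.4302, (cx,cy)=(0.7293,0.6842)
member 1 (0-2): L=6.0000, (cx,cy)=(1.0000,0.0000)
member 2 (1-2): L=4.1054, (cx,cy)=(0.6745,-0.7383)
solve A·x = −loads:
  F[0-1] = +1812.3824 N (tension)
  F[0-2] = +1325.4152 N (tension)
  F[1-2] = -1965.0999 N (compression)
  Rx@0 = -2647.2200 N
  Ry@0 = -1239.9846 N
  Ry@2 = +1450.8246 N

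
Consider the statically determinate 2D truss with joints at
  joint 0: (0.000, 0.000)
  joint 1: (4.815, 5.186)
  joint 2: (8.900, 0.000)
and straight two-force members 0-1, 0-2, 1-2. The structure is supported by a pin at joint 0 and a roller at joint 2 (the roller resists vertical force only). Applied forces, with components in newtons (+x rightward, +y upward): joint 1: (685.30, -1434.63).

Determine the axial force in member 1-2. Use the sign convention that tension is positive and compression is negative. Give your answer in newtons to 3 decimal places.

-1496.349

N=3 nodes, M=3 members, R=3 reactions → 2N=6, M+R=6
member 0 (0-1): L=7.0766, (cx,cy)=(0.6804,0.7328)
member 1 (0-2): L=8.9000, (cx,cy)=(1.0000,0.0000)
member 2 (1-2): L=6.6017, (cx,cy)=(0.6188,-0.7856)
solve A·x = −loads:
  F[0-1] = -353.6369 N (compression)
  F[0-2] = +925.9173 N (tension)
  F[1-2] = -1496.3487 N (compression)
  Rx@0 = -685.3000 N
  Ry@0 = +259.1571 N
  Ry@2 = +1175.4729 N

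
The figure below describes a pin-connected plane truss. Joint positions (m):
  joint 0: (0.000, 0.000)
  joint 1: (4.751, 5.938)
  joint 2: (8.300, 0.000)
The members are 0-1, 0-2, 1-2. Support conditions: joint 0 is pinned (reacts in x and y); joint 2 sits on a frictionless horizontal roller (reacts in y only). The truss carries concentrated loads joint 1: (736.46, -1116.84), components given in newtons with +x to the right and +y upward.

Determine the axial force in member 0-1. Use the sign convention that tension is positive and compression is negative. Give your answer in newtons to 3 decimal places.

63.176

N=3 nodes, M=3 members, R=3 reactions → 2N=6, M+R=6
member 0 (0-1): L=7.6047, (cx,cy)=(0.6247,0.7808)
member 1 (0-2): L=8.3000, (cx,cy)=(1.0000,0.0000)
member 2 (1-2): L=6.9177, (cx,cy)=(0.5130,-0.8584)
solve A·x = −loads:
  F[0-1] = +63.1756 N (tension)
  F[0-2] = +696.9915 N (tension)
  F[1-2] = -1358.5832 N (compression)
  Rx@0 = -736.4600 N
  Ry@0 = -49.3294 N
  Ry@2 = +1166.1694 N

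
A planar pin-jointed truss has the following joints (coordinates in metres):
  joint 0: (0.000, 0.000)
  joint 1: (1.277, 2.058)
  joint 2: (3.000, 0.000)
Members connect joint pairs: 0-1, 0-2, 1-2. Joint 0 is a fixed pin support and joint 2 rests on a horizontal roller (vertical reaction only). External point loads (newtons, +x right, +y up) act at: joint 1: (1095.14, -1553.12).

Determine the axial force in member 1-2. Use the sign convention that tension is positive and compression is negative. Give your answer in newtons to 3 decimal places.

N=3 nodes, M=3 members, R=3 reactions → 2N=6, M+R=6
member 0 (0-1): L=2.4220, (cx,cy)=(0.5272,0.8497)
member 1 (0-2): L=3.0000, (cx,cy)=(1.0000,0.0000)
member 2 (1-2): L=2.6840, (cx,cy)=(0.6419,-0.7668)
solve A·x = −loads:
  F[0-1] = -165.6359 N (compression)
  F[0-2] = +1182.4715 N (tension)
  F[1-2] = -1842.0231 N (compression)
  Rx@0 = -1095.1400 N
  Ry@0 = +140.7425 N
  Ry@2 = +1412.3775 N

-1842.023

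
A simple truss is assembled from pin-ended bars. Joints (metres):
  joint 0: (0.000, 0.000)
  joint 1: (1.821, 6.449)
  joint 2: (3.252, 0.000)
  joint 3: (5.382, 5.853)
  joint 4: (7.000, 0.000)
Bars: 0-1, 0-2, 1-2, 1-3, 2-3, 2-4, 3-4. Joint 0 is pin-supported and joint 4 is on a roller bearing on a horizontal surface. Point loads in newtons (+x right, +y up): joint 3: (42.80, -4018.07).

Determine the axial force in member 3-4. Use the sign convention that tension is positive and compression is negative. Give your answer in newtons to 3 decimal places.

N=5 nodes, M=7 members, R=3 reactions → 2N=10, M+R=10
member 0 (0-1): L=6.7012, (cx,cy)=(0.2717,0.9624)
member 1 (0-2): L=3.2520, (cx,cy)=(1.0000,0.0000)
member 2 (1-2): L=6.6059, (cx,cy)=(0.2166,-0.9763)
member 3 (1-3): L=3.6105, (cx,cy)=(0.9863,-0.1651)
member 4 (2-3): L=6.2285, (cx,cy)=(0.3420,0.9397)
member 5 (2-4): L=3.7480, (cx,cy)=(1.0000,0.0000)
member 6 (3-4): L=6.0725, (cx,cy)=(0.2664,-0.9638)
solve A·x = −loads:
  F[0-1] = -927.8776 N (compression)
  F[0-2] = +294.9449 N (tension)
  F[1-2] = +994.8555 N (tension)
  F[1-3] = -474.1612 N (compression)
  F[2-3] = -1033.5458 N (compression)
  F[2-4] = +863.9033 N (tension)
  F[3-4] = -3242.3192 N (compression)
  Rx@0 = -42.8000 N
  Ry@0 = +892.9613 N
  Ry@4 = +3125.1087 N

-3242.319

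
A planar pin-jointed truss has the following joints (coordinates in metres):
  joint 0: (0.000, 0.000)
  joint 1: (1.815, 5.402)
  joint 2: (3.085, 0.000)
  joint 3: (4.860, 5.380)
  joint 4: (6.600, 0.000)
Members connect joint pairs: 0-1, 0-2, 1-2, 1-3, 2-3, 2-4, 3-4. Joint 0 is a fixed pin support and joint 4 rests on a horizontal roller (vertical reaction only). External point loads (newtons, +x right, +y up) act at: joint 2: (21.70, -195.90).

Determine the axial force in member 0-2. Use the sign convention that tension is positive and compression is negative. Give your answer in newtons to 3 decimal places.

56.754

N=5 nodes, M=7 members, R=3 reactions → 2N=10, M+R=10
member 0 (0-1): L=5.6988, (cx,cy)=(0.3185,0.9479)
member 1 (0-2): L=3.0850, (cx,cy)=(1.0000,0.0000)
member 2 (1-2): L=5.5493, (cx,cy)=(0.2289,-0.9735)
member 3 (1-3): L=3.0451, (cx,cy)=(1.0000,-0.0072)
member 4 (2-3): L=5.6652, (cx,cy)=(0.3133,0.9496)
member 5 (2-4): L=3.5150, (cx,cy)=(1.0000,0.0000)
member 6 (3-4): L=5.6544, (cx,cy)=(0.3077,-0.9515)
solve A·x = −loads:
  F[0-1] = -110.0630 N (compression)
  F[0-2] = +56.7540 N (tension)
  F[1-2] = +107.6190 N (tension)
  F[1-3] = -59.6851 N (compression)
  F[2-3] = +95.9693 N (tension)
  F[2-4] = +29.6151 N (tension)
  F[3-4] = -96.2384 N (compression)
  Rx@0 = -21.7000 N
  Ry@0 = +104.3316 N
  Ry@4 = +91.5684 N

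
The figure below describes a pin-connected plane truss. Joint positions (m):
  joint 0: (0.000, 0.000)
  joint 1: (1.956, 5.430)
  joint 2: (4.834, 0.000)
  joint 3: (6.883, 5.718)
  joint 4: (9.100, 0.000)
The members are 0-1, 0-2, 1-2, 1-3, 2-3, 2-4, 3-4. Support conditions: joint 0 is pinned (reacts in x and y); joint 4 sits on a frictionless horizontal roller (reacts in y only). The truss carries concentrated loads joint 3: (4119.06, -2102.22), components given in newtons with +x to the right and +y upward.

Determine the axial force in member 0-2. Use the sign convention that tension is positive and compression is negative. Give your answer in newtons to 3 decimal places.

3371.219

N=5 nodes, M=7 members, R=3 reactions → 2N=10, M+R=10
member 0 (0-1): L=5.7716, (cx,cy)=(0.3389,0.9408)
member 1 (0-2): L=4.8340, (cx,cy)=(1.0000,0.0000)
member 2 (1-2): L=6.1455, (cx,cy)=(0.4683,-0.8836)
member 3 (1-3): L=4.9354, (cx,cy)=(0.9983,0.0584)
member 4 (2-3): L=6.0740, (cx,cy)=(0.3373,0.9414)
member 5 (2-4): L=4.2660, (cx,cy)=(1.0000,0.0000)
member 6 (3-4): L=6.1327, (cx,cy)=(0.3615,-0.9324)
solve A·x = −loads:
  F[0-1] = +2206.6489 N (tension)
  F[0-2] = +3371.2189 N (tension)
  F[1-2] = -2231.0442 N (compression)
  F[1-3] = +1795.7132 N (tension)
  F[2-3] = +2094.0186 N (tension)
  F[2-4] = +1620.0159 N (tension)
  F[3-4] = -4481.3493 N (compression)
  Rx@0 = -4119.0600 N
  Ry@0 = -2076.0619 N
  Ry@4 = +4178.2819 N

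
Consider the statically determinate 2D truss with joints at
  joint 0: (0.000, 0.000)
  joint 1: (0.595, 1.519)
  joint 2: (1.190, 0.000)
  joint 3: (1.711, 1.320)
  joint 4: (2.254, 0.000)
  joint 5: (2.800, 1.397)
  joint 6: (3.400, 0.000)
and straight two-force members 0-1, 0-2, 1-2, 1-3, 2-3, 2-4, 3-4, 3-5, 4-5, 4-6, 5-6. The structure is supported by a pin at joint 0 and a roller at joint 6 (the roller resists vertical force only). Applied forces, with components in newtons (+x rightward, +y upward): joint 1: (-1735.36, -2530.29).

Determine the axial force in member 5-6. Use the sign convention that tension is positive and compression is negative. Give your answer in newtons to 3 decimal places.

N=7 nodes, M=11 members, R=3 reactions → 2N=14, M+R=14
member 0 (0-1): L=1.6314, (cx,cy)=(0.3647,0.9311)
member 1 (0-2): L=1.1900, (cx,cy)=(1.0000,0.0000)
member 2 (1-2): L=1.6314, (cx,cy)=(0.3647,-0.9311)
member 3 (1-3): L=1.1336, (cx,cy)=(0.9845,-0.1755)
member 4 (2-3): L=1.4191, (cx,cy)=(0.3671,0.9302)
member 5 (2-4): L=1.0640, (cx,cy)=(1.0000,0.0000)
member 6 (3-4): L=1.4273, (cx,cy)=(0.3804,-0.9248)
member 7 (3-5): L=1.0917, (cx,cy)=(0.9975,0.0705)
member 8 (4-5): L=1.4999, (cx,cy)=(0.3640,0.9314)
member 9 (4-6): L=1.1460, (cx,cy)=(1.0000,0.0000)
member 10 (5-6): L=1.5204, (cx,cy)=(0.3946,-0.9188)
solve A·x = −loads:
  F[0-1] = -3074.5756 N (compression)
  F[0-2] = -613.9919 N (compression)
  F[1-2] = +257.4965 N (tension)
  F[1-3] = +528.2806 N (tension)
  F[2-3] = -257.7590 N (compression)
  F[2-4] = -425.4448 N (compression)
  F[3-4] = +380.9770 N (tension)
  F[3-5] = +281.2091 N (tension)
  F[4-5] = -378.2848 N (compression)
  F[4-6] = -142.8047 N (compression)
  F[5-6] = +361.8664 N (tension)
  Rx@0 = +1735.3600 N
  Ry@0 = +2862.7868 N
  Ry@6 = -332.4969 N

361.866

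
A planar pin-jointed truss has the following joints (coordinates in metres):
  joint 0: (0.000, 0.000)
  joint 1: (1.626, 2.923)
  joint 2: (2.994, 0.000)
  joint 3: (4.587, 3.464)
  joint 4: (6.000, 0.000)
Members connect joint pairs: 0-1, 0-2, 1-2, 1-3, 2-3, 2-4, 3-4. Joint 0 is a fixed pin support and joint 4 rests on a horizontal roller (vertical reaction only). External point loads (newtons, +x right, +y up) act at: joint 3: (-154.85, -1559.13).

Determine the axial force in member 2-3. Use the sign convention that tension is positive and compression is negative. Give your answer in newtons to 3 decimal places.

-415.900

N=5 nodes, M=7 members, R=3 reactions → 2N=10, M+R=10
member 0 (0-1): L=3.3448, (cx,cy)=(0.4861,0.8739)
member 1 (0-2): L=2.9940, (cx,cy)=(1.0000,0.0000)
member 2 (1-2): L=3.2273, (cx,cy)=(0.4239,-0.9057)
member 3 (1-3): L=3.0100, (cx,cy)=(0.9837,0.1797)
member 4 (2-3): L=3.8127, (cx,cy)=(0.4178,0.9085)
member 5 (2-4): L=3.0060, (cx,cy)=(1.0000,0.0000)
member 6 (3-4): L=3.7411, (cx,cy)=(0.3777,-0.9259)
solve A·x = −loads:
  F[0-1] = -522.4635 N (compression)
  F[0-2] = +99.1326 N (tension)
  F[1-2] = +417.1946 N (tension)
  F[1-3] = -437.9576 N (compression)
  F[2-3] = -415.9003 N (compression)
  F[2-4] = +449.7431 N (tension)
  F[3-4] = -1190.7544 N (compression)
  Rx@0 = +154.8500 N
  Ry@0 = +456.5752 N
  Ry@4 = +1102.5548 N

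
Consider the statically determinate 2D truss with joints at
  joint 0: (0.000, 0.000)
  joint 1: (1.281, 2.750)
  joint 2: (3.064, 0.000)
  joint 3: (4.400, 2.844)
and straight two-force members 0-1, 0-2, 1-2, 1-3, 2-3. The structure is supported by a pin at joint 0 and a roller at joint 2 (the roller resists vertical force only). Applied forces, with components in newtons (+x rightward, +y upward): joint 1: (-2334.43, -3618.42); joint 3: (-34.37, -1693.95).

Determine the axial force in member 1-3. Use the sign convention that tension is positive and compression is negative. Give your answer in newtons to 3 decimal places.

N=4 nodes, M=5 members, R=3 reactions → 2N=8, M+R=8
member 0 (0-1): L=3.0337, (cx,cy)=(0.4223,0.9065)
member 1 (0-2): L=3.0640, (cx,cy)=(1.0000,0.0000)
member 2 (1-2): L=3.2774, (cx,cy)=(0.5440,-0.8391)
member 3 (1-3): L=3.1204, (cx,cy)=(0.9995,0.0301)
member 4 (2-3): L=3.1422, (cx,cy)=(0.4252,0.9051)
solve A·x = −loads:
  F[0-1] = -3854.6026 N (compression)
  F[0-2] = -741.1795 N (compression)
  F[1-2] = -120.4106 N (compression)
  F[1-3] = +772.6663 N (tension)
  F[2-3] = -1897.2629 N (compression)
  Rx@0 = +2368.8000 N
  Ry@0 = +3494.1111 N
  Ry@2 = +1818.2589 N

772.666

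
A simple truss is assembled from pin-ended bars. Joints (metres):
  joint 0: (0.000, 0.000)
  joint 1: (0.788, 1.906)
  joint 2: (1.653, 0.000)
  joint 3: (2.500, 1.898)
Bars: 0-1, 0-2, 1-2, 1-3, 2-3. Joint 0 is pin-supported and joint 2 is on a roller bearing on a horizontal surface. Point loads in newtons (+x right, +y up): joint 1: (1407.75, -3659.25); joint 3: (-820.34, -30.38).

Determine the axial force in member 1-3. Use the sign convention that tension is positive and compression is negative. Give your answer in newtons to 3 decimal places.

-805.113

N=4 nodes, M=5 members, R=3 reactions → 2N=8, M+R=8
member 0 (0-1): L=2.0625, (cx,cy)=(0.3821,0.9241)
member 1 (0-2): L=1.6530, (cx,cy)=(1.0000,0.0000)
member 2 (1-2): L=2.0931, (cx,cy)=(0.4133,-0.9106)
member 3 (1-3): L=1.7120, (cx,cy)=(1.0000,-0.0047)
member 4 (2-3): L=2.0784, (cx,cy)=(0.4075,0.9132)
solve A·x = −loads:
  F[0-1] = -1317.9888 N (compression)
  F[0-2] = +1090.9691 N (tension)
  F[1-2] = -2676.7591 N (compression)
  F[1-3] = -805.1125 N (compression)
  F[2-3] = -37.3876 N (compression)
  Rx@0 = -587.4100 N
  Ry@0 = +1217.9995 N
  Ry@2 = +2471.6305 N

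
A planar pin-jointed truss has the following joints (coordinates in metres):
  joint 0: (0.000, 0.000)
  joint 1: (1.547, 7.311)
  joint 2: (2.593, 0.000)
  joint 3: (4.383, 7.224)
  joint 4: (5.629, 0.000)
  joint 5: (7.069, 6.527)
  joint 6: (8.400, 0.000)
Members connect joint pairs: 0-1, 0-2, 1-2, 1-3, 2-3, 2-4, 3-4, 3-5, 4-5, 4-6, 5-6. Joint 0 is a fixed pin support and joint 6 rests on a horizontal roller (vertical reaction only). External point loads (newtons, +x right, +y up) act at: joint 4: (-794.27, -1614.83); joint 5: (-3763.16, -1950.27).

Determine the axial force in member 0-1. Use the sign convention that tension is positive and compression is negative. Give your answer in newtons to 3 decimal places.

N=7 nodes, M=11 members, R=3 reactions → 2N=14, M+R=14
member 0 (0-1): L=7.4729, (cx,cy)=(0.2070,0.9783)
member 1 (0-2): L=2.5930, (cx,cy)=(1.0000,0.0000)
member 2 (1-2): L=7.3854, (cx,cy)=(0.1416,-0.9899)
member 3 (1-3): L=2.8373, (cx,cy)=(0.9995,-0.0307)
member 4 (2-3): L=7.4425, (cx,cy)=(0.2405,0.9706)
member 5 (2-4): L=3.0360, (cx,cy)=(1.0000,0.0000)
member 6 (3-4): L=7.3307, (cx,cy)=(0.1700,-0.9854)
member 7 (3-5): L=2.7750, (cx,cy)=(0.9679,-0.2512)
member 8 (4-5): L=6.6840, (cx,cy)=(0.2154,0.9765)
member 9 (4-6): L=2.7710, (cx,cy)=(1.0000,0.0000)
member 10 (5-6): L=6.6613, (cx,cy)=(0.1998,-0.9798)
solve A·x = −loads:
  F[0-1] = -3849.1734 N (compression)
  F[0-2] = -3760.5924 N (compression)
  F[1-2] = +3845.7109 N (tension)
  F[1-3] = -1342.1362 N (compression)
  F[2-3] = -3922.0725 N (compression)
  F[2-4] = -2272.6205 N (compression)
  F[3-4] = +4630.2850 N (tension)
  F[3-5] = -3173.5619 N (compression)
  F[4-5] = -3018.9753 N (compression)
  F[4-6] = -40.9254 N (compression)
  F[5-6] = +204.8218 N (tension)
  Rx@0 = +4557.4300 N
  Ry@0 = +3765.7915 N
  Ry@6 = -200.6915 N

-3849.173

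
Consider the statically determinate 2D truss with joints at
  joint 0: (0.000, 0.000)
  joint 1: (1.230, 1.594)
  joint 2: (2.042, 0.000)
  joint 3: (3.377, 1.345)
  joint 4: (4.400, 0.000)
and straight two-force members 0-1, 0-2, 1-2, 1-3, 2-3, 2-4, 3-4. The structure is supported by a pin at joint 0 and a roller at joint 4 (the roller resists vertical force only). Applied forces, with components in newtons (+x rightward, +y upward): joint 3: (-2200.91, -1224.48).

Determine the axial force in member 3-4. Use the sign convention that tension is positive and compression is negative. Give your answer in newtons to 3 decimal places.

N=5 nodes, M=7 members, R=3 reactions → 2N=10, M+R=10
member 0 (0-1): L=2.0134, (cx,cy)=(0.6109,0.7917)
member 1 (0-2): L=2.0420, (cx,cy)=(1.0000,0.0000)
member 2 (1-2): L=1.7889, (cx,cy)=(0.4539,-0.8910)
member 3 (1-3): L=2.1614, (cx,cy)=(0.9933,-0.1152)
member 4 (2-3): L=1.8951, (cx,cy)=(0.7045,0.7097)
member 5 (2-4): L=2.3580, (cx,cy)=(1.0000,0.0000)
member 6 (3-4): L=1.6898, (cx,cy)=(0.6054,-0.7959)
solve A·x = −loads:
  F[0-1] = -1209.3847 N (compression)
  F[0-2] = -1462.0845 N (compression)
  F[1-2] = +1244.2136 N (tension)
  F[1-3] = -1312.3229 N (compression)
  F[2-3] = -1562.0560 N (compression)
  F[2-4] = +203.0866 N (tension)
  F[3-4] = -335.4678 N (compression)
  Rx@0 = +2200.9100 N
  Ry@0 = +957.4698 N
  Ry@4 = +267.0102 N

-335.468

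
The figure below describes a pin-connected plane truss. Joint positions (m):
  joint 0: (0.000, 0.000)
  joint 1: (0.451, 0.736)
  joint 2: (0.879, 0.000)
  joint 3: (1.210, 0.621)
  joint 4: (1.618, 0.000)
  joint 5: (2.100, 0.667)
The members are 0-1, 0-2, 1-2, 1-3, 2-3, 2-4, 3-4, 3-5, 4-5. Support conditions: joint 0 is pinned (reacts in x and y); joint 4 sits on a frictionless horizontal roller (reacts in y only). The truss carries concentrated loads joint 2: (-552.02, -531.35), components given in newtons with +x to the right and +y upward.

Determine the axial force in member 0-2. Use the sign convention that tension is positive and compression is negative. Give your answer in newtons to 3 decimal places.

N=6 nodes, M=9 members, R=3 reactions → 2N=12, M+R=12
member 0 (0-1): L=0.8632, (cx,cy)=(0.5225,0.8527)
member 1 (0-2): L=0.8790, (cx,cy)=(1.0000,0.0000)
member 2 (1-2): L=0.8514, (cx,cy)=(0.5027,-0.8645)
member 3 (1-3): L=0.7677, (cx,cy)=(0.9887,-0.1498)
member 4 (2-3): L=0.7037, (cx,cy)=(0.4704,0.8825)
member 5 (2-4): L=0.7390, (cx,cy)=(1.0000,0.0000)
member 6 (3-4): L=0.7430, (cx,cy)=(0.5491,-0.8358)
member 7 (3-5): L=0.8912, (cx,cy)=(0.9987,0.0516)
member 8 (4-5): L=0.8229, (cx,cy)=(0.5857,0.8105)
solve A·x = −loads:
  F[0-1] = -284.6264 N (compression)
  F[0-2] = -403.3082 N (compression)
  F[1-2] = +336.4475 N (tension)
  F[1-3] = -321.4723 N (compression)
  F[2-3] = +272.5355 N (tension)
  F[2-4] = +189.6530 N (tension)
  F[3-4] = -345.3904 N (compression)
  F[3-5] = +0.0000 N (tension)
  F[4-5] = -0.0000 N (compression)
  Rx@0 = +552.0200 N
  Ry@0 = +242.6871 N
  Ry@4 = +288.6629 N

-403.308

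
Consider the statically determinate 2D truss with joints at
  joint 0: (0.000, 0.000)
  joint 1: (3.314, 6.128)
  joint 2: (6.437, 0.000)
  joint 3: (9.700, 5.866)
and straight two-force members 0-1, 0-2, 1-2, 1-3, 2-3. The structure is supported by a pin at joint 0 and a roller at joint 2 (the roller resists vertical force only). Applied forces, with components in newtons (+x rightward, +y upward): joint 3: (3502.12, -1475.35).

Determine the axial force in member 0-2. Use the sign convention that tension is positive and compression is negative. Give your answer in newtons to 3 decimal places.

1371.742

N=4 nodes, M=5 members, R=3 reactions → 2N=8, M+R=8
member 0 (0-1): L=6.9667, (cx,cy)=(0.4757,0.8796)
member 1 (0-2): L=6.4370, (cx,cy)=(1.0000,0.0000)
member 2 (1-2): L=6.8779, (cx,cy)=(0.4541,-0.8910)
member 3 (1-3): L=6.3914, (cx,cy)=(0.9992,-0.0410)
member 4 (2-3): L=6.7125, (cx,cy)=(0.4861,0.8739)
solve A·x = −loads:
  F[0-1] = +4478.4904 N (tension)
  F[0-2] = +1371.7417 N (tension)
  F[1-2] = -4616.0169 N (compression)
  F[1-3] = +4229.8962 N (tension)
  F[2-3] = -1489.8262 N (compression)
  Rx@0 = -3502.1200 N
  Ry@0 = -3939.3356 N
  Ry@2 = +5414.6856 N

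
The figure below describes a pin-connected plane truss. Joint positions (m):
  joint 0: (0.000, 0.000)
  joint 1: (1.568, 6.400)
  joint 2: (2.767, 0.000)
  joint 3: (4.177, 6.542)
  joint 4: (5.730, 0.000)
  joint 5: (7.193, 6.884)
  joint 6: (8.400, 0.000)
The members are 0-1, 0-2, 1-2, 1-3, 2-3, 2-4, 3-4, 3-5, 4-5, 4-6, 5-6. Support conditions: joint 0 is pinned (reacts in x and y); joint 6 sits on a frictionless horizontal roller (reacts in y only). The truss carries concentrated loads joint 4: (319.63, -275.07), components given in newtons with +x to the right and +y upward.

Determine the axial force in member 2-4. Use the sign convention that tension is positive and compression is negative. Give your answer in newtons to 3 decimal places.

N=7 nodes, M=11 members, R=3 reactions → 2N=14, M+R=14
member 0 (0-1): L=6.5893, (cx,cy)=(0.2380,0.9713)
member 1 (0-2): L=2.7670, (cx,cy)=(1.0000,0.0000)
member 2 (1-2): L=6.5113, (cx,cy)=(0.1841,-0.9829)
member 3 (1-3): L=2.6129, (cx,cy)=(0.9985,0.0543)
member 4 (2-3): L=6.6922, (cx,cy)=(0.2107,0.9776)
member 5 (2-4): L=2.9630, (cx,cy)=(1.0000,0.0000)
member 6 (3-4): L=6.7238, (cx,cy)=(0.2310,-0.9730)
member 7 (3-5): L=3.0353, (cx,cy)=(0.9936,0.1127)
member 8 (4-5): L=7.0377, (cx,cy)=(0.2079,0.9782)
member 9 (4-6): L=2.6700, (cx,cy)=(1.0000,0.0000)
member 10 (5-6): L=6.9890, (cx,cy)=(0.1727,-0.9850)
solve A·x = −loads:
  F[0-1] = -90.0188 N (compression)
  F[0-2] = +341.0511 N (tension)
  F[1-2] = +86.8820 N (tension)
  F[1-3] = -37.4749 N (compression)
  F[2-3] = -87.3573 N (compression)
  F[2-4] = +375.4551 N (tension)
  F[3-4] = +81.1715 N (tension)
  F[3-5] = -75.0512 N (compression)
  F[4-5] = +200.4727 N (tension)
  F[4-6] = +32.8992 N (tension)
  F[5-6] = -190.4994 N (compression)
  Rx@0 = -319.6300 N
  Ry@0 = +87.4330 N
  Ry@6 = +187.6370 N

375.455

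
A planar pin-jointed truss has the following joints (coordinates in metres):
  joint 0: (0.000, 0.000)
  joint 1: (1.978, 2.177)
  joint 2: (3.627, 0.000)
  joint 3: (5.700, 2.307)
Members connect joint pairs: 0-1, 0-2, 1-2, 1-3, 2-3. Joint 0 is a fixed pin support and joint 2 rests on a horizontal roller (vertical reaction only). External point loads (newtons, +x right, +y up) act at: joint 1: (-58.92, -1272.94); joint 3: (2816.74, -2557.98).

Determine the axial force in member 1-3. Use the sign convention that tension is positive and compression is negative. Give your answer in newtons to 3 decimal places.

N=4 nodes, M=5 members, R=3 reactions → 2N=8, M+R=8
member 0 (0-1): L=2.9414, (cx,cy)=(0.6725,0.7401)
member 1 (0-2): L=3.6270, (cx,cy)=(1.0000,0.0000)
member 2 (1-2): L=2.7310, (cx,cy)=(0.6038,-0.7971)
member 3 (1-3): L=3.7243, (cx,cy)=(0.9994,0.0349)
member 4 (2-3): L=3.1015, (cx,cy)=(0.6684,0.7438)
solve A·x = −loads:
  F[0-1] = +3566.3278 N (tension)
  F[0-2] = +359.5726 N (tension)
  F[1-2] = -4676.7682 N (compression)
  F[1-3] = +5284.2263 N (tension)
  F[2-3] = -3686.9420 N (compression)
  Rx@0 = -2757.8200 N
  Ry@0 = -2639.5271 N
  Ry@2 = +6470.4471 N

5284.226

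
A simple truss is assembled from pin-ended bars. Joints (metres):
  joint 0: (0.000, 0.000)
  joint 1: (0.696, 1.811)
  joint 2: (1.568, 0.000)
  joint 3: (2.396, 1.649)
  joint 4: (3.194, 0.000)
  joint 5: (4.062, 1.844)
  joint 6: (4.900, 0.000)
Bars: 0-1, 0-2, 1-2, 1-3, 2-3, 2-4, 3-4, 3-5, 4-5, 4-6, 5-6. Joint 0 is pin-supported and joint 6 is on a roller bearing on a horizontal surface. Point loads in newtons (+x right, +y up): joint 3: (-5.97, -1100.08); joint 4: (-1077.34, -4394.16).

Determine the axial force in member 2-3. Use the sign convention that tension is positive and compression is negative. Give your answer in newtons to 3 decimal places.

-2545.849

N=7 nodes, M=11 members, R=3 reactions → 2N=14, M+R=14
member 0 (0-1): L=1.9401, (cx,cy)=(0.3587,0.9334)
member 1 (0-2): L=1.5680, (cx,cy)=(1.0000,0.0000)
member 2 (1-2): L=2.0100, (cx,cy)=(0.4338,-0.9010)
member 3 (1-3): L=1.7077, (cx,cy)=(0.9955,-0.0949)
member 4 (2-3): L=1.8452, (cx,cy)=(0.4487,0.8937)
member 5 (2-4): L=1.6260, (cx,cy)=(1.0000,0.0000)
member 6 (3-4): L=1.8319, (cx,cy)=(0.4356,-0.9001)
member 7 (3-5): L=1.6774, (cx,cy)=(0.9932,0.1163)
member 8 (4-5): L=2.0381, (cx,cy)=(0.4259,0.9048)
member 9 (4-6): L=1.7060, (cx,cy)=(1.0000,0.0000)
member 10 (5-6): L=2.0255, (cx,cy)=(0.4137,-0.9104)
solve A·x = −loads:
  F[0-1] = -2243.3801 N (compression)
  F[0-2] = -278.5259 N (compression)
  F[1-2] = +2525.1454 N (tension)
  F[1-3] = -1908.8780 N (compression)
  F[2-3] = -2545.8493 N (compression)
  F[2-4] = +1959.3594 N (tension)
  F[3-4] = +671.3542 N (tension)
  F[3-5] = -3351.8708 N (compression)
  F[4-5] = +4188.7226 N (tension)
  F[4-6] = +1545.2022 N (tension)
  F[5-6] = -3734.8214 N (compression)
  Rx@0 = +1083.3100 N
  Ry@0 = +2094.0575 N
  Ry@6 = +3400.1825 N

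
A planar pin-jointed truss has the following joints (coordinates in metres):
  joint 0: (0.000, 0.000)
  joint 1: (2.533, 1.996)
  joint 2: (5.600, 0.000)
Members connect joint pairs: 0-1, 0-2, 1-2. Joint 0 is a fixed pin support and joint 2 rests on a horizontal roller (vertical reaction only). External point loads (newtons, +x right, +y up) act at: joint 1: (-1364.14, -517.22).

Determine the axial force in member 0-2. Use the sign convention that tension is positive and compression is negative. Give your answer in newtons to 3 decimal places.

N=3 nodes, M=3 members, R=3 reactions → 2N=6, M+R=6
member 0 (0-1): L=3.2249, (cx,cy)=(0.7854,0.6189)
member 1 (0-2): L=5.6000, (cx,cy)=(1.0000,0.0000)
member 2 (1-2): L=3.6593, (cx,cy)=(0.8381,-0.5455)
solve A·x = −loads:
  F[0-1] = -1243.2562 N (compression)
  F[0-2] = -387.6294 N (compression)
  F[1-2] = +462.4890 N (tension)
  Rx@0 = +1364.1400 N
  Ry@0 = +769.4888 N
  Ry@2 = -252.2688 N

-387.629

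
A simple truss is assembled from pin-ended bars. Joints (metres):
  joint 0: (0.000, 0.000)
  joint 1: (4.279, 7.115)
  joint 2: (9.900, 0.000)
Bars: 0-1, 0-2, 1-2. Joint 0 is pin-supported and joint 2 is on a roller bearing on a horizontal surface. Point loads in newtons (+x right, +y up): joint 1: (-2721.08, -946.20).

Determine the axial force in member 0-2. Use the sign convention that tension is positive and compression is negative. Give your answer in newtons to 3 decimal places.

-1221.875

N=3 nodes, M=3 members, R=3 reactions → 2N=6, M+R=6
member 0 (0-1): L=8.3026, (cx,cy)=(0.5154,0.8570)
member 1 (0-2): L=9.9000, (cx,cy)=(1.0000,0.0000)
member 2 (1-2): L=9.0675, (cx,cy)=(0.6199,-0.7847)
solve A·x = −loads:
  F[0-1] = -2908.9253 N (compression)
  F[0-2] = -1221.8749 N (compression)
  F[1-2] = +1971.0557 N (tension)
  Rx@0 = +2721.0800 N
  Ry@0 = +2492.8358 N
  Ry@2 = -1546.6358 N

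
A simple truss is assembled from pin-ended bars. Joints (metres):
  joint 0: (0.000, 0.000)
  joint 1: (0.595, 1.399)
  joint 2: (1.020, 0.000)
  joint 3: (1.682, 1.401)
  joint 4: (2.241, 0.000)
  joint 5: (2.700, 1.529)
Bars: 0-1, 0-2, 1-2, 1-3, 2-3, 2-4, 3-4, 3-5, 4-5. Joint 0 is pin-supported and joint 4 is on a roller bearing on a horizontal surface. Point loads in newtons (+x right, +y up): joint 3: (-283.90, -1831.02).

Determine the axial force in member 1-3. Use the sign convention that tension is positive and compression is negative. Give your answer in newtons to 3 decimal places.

-462.146

N=6 nodes, M=9 members, R=3 reactions → 2N=12, M+R=12
member 0 (0-1): L=1.5203, (cx,cy)=(0.3914,0.9202)
member 1 (0-2): L=1.0200, (cx,cy)=(1.0000,0.0000)
member 2 (1-2): L=1.4621, (cx,cy)=(0.2907,-0.9568)
member 3 (1-3): L=1.0870, (cx,cy)=(1.0000,0.0018)
member 4 (2-3): L=1.5495, (cx,cy)=(0.4272,0.9041)
member 5 (2-4): L=1.2210, (cx,cy)=(1.0000,0.0000)
member 6 (3-4): L=1.5084, (cx,cy)=(0.3706,-0.9288)
member 7 (3-5): L=1.0260, (cx,cy)=(0.9922,0.1248)
member 8 (4-5): L=1.5964, (cx,cy)=(0.2875,0.9578)
solve A·x = −loads:
  F[0-1] = -689.1957 N (compression)
  F[0-2] = -14.1644 N (compression)
  F[1-2] = +661.9495 N (tension)
  F[1-3] = -462.1464 N (compression)
  F[2-3] = -700.5165 N (compression)
  F[2-4] = +477.5246 N (tension)
  F[3-4] = -1288.5508 N (compression)
  F[3-5] = -0.0000 N (compression)
  F[4-5] = +0.0000 N (tension)
  Rx@0 = +283.9000 N
  Ry@0 = +634.2187 N
  Ry@4 = +1196.8013 N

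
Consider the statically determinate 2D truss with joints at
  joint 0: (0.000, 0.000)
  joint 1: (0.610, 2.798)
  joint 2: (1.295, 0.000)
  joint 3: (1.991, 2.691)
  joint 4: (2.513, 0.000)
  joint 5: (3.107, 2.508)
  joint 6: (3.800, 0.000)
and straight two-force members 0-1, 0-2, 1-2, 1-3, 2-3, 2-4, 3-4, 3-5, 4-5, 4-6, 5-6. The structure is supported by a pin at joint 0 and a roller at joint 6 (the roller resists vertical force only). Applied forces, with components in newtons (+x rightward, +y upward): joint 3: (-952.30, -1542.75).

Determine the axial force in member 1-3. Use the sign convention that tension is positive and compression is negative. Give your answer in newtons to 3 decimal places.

N=7 nodes, M=11 members, R=3 reactions → 2N=14, M+R=14
member 0 (0-1): L=2.8637, (cx,cy)=(0.2130,0.9771)
member 1 (0-2): L=1.2950, (cx,cy)=(1.0000,0.0000)
member 2 (1-2): L=2.8806, (cx,cy)=(0.2378,-0.9713)
member 3 (1-3): L=1.3851, (cx,cy)=(0.9970,-0.0772)
member 4 (2-3): L=2.7795, (cx,cy)=(0.2504,0.9681)
member 5 (2-4): L=1.2180, (cx,cy)=(1.0000,0.0000)
member 6 (3-4): L=2.7412, (cx,cy)=(0.1904,-0.9817)
member 7 (3-5): L=1.1309, (cx,cy)=(0.9868,-0.1618)
member 8 (4-5): L=2.5774, (cx,cy)=(0.2305,0.9731)
member 9 (4-6): L=1.2870, (cx,cy)=(1.0000,0.0000)
member 10 (5-6): L=2.6020, (cx,cy)=(0.2663,-0.9639)
solve A·x = −loads:
  F[0-1] = -1441.9004 N (compression)
  F[0-2] = -645.1615 N (compression)
  F[1-2] = +1503.4313 N (tension)
  F[1-3] = -666.6393 N (compression)
  F[2-3] = -1508.3586 N (compression)
  F[2-4] = +90.0406 N (tension)
  F[3-4] = -125.3862 N (compression)
  F[3-5] = -67.0469 N (compression)
  F[4-5] = +126.4969 N (tension)
  F[4-6] = +37.0100 N (tension)
  F[5-6] = -138.9602 N (compression)
  Rx@0 = +952.3000 N
  Ry@0 = +1408.8090 N
  Ry@6 = +133.9410 N

-666.639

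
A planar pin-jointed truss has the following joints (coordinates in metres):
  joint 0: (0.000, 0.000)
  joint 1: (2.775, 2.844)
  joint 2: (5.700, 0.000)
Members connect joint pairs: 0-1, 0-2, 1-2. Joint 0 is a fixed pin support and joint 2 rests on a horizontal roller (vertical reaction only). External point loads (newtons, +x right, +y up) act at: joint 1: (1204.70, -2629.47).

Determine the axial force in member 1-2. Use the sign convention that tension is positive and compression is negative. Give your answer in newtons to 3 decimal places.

-2698.597

N=3 nodes, M=3 members, R=3 reactions → 2N=6, M+R=6
member 0 (0-1): L=3.9735, (cx,cy)=(0.6984,0.7157)
member 1 (0-2): L=5.7000, (cx,cy)=(1.0000,0.0000)
member 2 (1-2): L=4.0797, (cx,cy)=(0.7170,-0.6971)
solve A·x = −loads:
  F[0-1] = -1045.4294 N (compression)
  F[0-2] = +1934.7976 N (tension)
  F[1-2] = -2698.5969 N (compression)
  Rx@0 = -1204.7000 N
  Ry@0 = +748.2514 N
  Ry@2 = +1881.2186 N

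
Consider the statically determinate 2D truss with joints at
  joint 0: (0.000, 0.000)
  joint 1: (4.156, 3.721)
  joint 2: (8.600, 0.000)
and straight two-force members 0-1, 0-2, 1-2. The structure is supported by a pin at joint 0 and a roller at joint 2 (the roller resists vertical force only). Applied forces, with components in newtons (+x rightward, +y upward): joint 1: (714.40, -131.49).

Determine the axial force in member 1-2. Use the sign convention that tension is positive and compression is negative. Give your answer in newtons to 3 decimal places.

-580.462

N=3 nodes, M=3 members, R=3 reactions → 2N=6, M+R=6
member 0 (0-1): L=5.5784, (cx,cy)=(0.7450,0.6670)
member 1 (0-2): L=8.6000, (cx,cy)=(1.0000,0.0000)
member 2 (1-2): L=5.7961, (cx,cy)=(0.7667,-0.6420)
solve A·x = −loads:
  F[0-1] = +361.5308 N (tension)
  F[0-2] = +445.0520 N (tension)
  F[1-2] = -580.4621 N (compression)
  Rx@0 = -714.4000 N
  Ry@0 = -241.1559 N
  Ry@2 = +372.6459 N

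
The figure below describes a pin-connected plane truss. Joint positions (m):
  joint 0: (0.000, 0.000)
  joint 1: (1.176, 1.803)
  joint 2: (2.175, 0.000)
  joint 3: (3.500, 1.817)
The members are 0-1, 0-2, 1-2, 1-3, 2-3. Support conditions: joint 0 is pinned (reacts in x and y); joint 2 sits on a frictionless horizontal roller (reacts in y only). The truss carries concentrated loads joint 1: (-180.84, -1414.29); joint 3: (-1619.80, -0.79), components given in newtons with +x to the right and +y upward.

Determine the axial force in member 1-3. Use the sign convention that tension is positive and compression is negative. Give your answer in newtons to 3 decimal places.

N=4 nodes, M=5 members, R=3 reactions → 2N=8, M+R=8
member 0 (0-1): L=2.1526, (cx,cy)=(0.5463,0.8376)
member 1 (0-2): L=2.1750, (cx,cy)=(1.0000,0.0000)
member 2 (1-2): L=2.0613, (cx,cy)=(0.4847,-0.8747)
member 3 (1-3): L=2.3240, (cx,cy)=(1.0000,0.0060)
member 4 (2-3): L=2.2488, (cx,cy)=(0.5892,0.8080)
solve A·x = −loads:
  F[0-1] = -2569.5506 N (compression)
  F[0-2] = -396.8681 N (compression)
  F[1-2] = +832.4216 N (tension)
  F[1-3] = -1626.3979 N (compression)
  F[2-3] = +11.1480 N (tension)
  Rx@0 = +1800.6400 N
  Ry@0 = +2152.2115 N
  Ry@2 = -737.1315 N

-1626.398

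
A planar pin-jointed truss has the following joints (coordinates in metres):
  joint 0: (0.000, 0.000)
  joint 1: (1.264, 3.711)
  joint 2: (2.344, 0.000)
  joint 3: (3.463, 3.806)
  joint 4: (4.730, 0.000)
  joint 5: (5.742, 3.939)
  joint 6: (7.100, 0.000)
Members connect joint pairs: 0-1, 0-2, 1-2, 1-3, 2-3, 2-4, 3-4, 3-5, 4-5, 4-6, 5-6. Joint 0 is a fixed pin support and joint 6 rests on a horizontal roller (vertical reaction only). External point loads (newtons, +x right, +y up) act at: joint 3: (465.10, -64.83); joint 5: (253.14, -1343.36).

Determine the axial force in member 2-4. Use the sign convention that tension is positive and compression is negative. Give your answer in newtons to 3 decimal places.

627.608

N=7 nodes, M=11 members, R=3 reactions → 2N=14, M+R=14
member 0 (0-1): L=3.9204, (cx,cy)=(0.3224,0.9466)
member 1 (0-2): L=2.3440, (cx,cy)=(1.0000,0.0000)
member 2 (1-2): L=3.8650, (cx,cy)=(0.2794,-0.9602)
member 3 (1-3): L=2.2011, (cx,cy)=(0.9991,0.0432)
member 4 (2-3): L=3.9671, (cx,cy)=(0.2821,0.9594)
member 5 (2-4): L=2.3860, (cx,cy)=(1.0000,0.0000)
member 6 (3-4): L=4.0113, (cx,cy)=(0.3159,-0.9488)
member 7 (3-5): L=2.2829, (cx,cy)=(0.9983,0.0583)
member 8 (4-5): L=4.0669, (cx,cy)=(0.2488,0.9685)
member 9 (4-6): L=2.3700, (cx,cy)=(1.0000,0.0000)
member 10 (5-6): L=4.1665, (cx,cy)=(0.3259,-0.9454)
solve A·x = −loads:
  F[0-1] = +105.2279 N (tension)
  F[0-2] = +684.3125 N (tension)
  F[1-2] = -100.9452 N (compression)
  F[1-3] = +62.1930 N (tension)
  F[2-3] = +101.0264 N (tension)
  F[2-4] = +627.6084 N (tension)
  F[3-4] = -192.6014 N (compression)
  F[3-5] = -314.1682 N (compression)
  F[4-5] = +188.6765 N (tension)
  F[4-6] = +519.8249 N (tension)
  F[5-6] = -1594.8899 N (compression)
  Rx@0 = -718.2400 N
  Ry@0 = -99.6084 N
  Ry@6 = +1507.7984 N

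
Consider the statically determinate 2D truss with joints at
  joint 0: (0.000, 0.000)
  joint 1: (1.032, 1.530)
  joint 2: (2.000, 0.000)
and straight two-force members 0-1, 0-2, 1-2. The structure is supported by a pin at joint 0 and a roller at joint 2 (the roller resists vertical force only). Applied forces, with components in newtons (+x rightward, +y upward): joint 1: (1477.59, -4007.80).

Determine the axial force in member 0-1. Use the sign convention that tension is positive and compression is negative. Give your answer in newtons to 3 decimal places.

-976.336

N=3 nodes, M=3 members, R=3 reactions → 2N=6, M+R=6
member 0 (0-1): L=1.8455, (cx,cy)=(0.5592,0.8290)
member 1 (0-2): L=2.0000, (cx,cy)=(1.0000,0.0000)
member 2 (1-2): L=1.8105, (cx,cy)=(0.5347,-0.8451)
solve A·x = −loads:
  F[0-1] = -976.3361 N (compression)
  F[0-2] = +2023.5509 N (tension)
  F[1-2] = -3784.7590 N (compression)
  Rx@0 = -1477.5900 N
  Ry@0 = +809.4189 N
  Ry@2 = +3198.3812 N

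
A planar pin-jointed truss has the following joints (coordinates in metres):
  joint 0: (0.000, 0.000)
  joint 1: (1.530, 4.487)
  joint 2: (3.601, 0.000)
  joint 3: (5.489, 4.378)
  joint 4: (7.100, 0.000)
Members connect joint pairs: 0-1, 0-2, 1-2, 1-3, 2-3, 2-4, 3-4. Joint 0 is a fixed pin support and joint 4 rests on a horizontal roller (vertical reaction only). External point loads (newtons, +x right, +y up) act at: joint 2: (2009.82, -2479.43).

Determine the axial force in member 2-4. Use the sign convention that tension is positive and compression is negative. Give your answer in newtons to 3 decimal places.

462.739

N=5 nodes, M=7 members, R=3 reactions → 2N=10, M+R=10
member 0 (0-1): L=4.7407, (cx,cy)=(0.3227,0.9465)
member 1 (0-2): L=3.6010, (cx,cy)=(1.0000,0.0000)
member 2 (1-2): L=4.9419, (cx,cy)=(0.4191,-0.9080)
member 3 (1-3): L=3.9605, (cx,cy)=(0.9996,-0.0275)
member 4 (2-3): L=4.7677, (cx,cy)=(0.3960,0.9183)
member 5 (2-4): L=3.4990, (cx,cy)=(1.0000,0.0000)
member 6 (3-4): L=4.6650, (cx,cy)=(0.3453,-0.9385)
solve A·x = −loads:
  F[0-1] = -1290.9881 N (compression)
  F[0-2] = +2426.4714 N (tension)
  F[1-2] = +1375.8980 N (tension)
  F[1-3] = -993.6267 N (compression)
  F[2-3] = +1339.6945 N (tension)
  F[2-4] = +462.7393 N (tension)
  F[3-4] = -1339.9615 N (compression)
  Rx@0 = -2009.8200 N
  Ry@0 = +1221.9050 N
  Ry@4 = +1257.5250 N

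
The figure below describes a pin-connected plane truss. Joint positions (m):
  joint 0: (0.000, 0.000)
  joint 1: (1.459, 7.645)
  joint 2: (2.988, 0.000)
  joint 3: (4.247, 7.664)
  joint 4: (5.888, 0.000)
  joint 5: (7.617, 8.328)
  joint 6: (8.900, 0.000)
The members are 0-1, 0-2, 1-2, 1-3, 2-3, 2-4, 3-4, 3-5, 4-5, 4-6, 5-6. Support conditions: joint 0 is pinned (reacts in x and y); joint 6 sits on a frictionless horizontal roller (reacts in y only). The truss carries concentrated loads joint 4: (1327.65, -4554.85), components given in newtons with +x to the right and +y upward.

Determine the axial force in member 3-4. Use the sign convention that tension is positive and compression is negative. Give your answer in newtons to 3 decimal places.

1347.455

N=7 nodes, M=11 members, R=3 reactions → 2N=14, M+R=14
member 0 (0-1): L=7.7830, (cx,cy)=(0.1875,0.9823)
member 1 (0-2): L=2.9880, (cx,cy)=(1.0000,0.0000)
member 2 (1-2): L=7.7964, (cx,cy)=(0.1961,-0.9806)
member 3 (1-3): L=2.7881, (cx,cy)=(1.0000,0.0068)
member 4 (2-3): L=7.7667, (cx,cy)=(0.1621,0.9868)
member 5 (2-4): L=2.9000, (cx,cy)=(1.0000,0.0000)
member 6 (3-4): L=7.8377, (cx,cy)=(0.2094,-0.9778)
member 7 (3-5): L=3.4348, (cx,cy)=(0.9811,0.1933)
member 8 (4-5): L=8.5056, (cx,cy)=(0.2033,0.9791)
member 9 (4-6): L=3.0120, (cx,cy)=(1.0000,0.0000)
member 10 (5-6): L=8.4262, (cx,cy)=(0.1523,-0.9883)
solve A·x = −loads:
  F[0-1] = -1569.3045 N (compression)
  F[0-2] = +1621.8325 N (tension)
  F[1-2] = +1567.8300 N (tension)
  F[1-3] = -601.6732 N (compression)
  F[2-3] = -1557.9897 N (compression)
  F[2-4] = +2181.8623 N (tension)
  F[3-4] = +1347.4546 N (tension)
  F[3-5] = -1158.1791 N (compression)
  F[4-5] = +3306.2924 N (tension)
  F[4-6] = +464.2349 N (tension)
  F[5-6] = -3048.9159 N (compression)
  Rx@0 = -1327.6500 N
  Ry@0 = +1541.4841 N
  Ry@6 = +3013.3659 N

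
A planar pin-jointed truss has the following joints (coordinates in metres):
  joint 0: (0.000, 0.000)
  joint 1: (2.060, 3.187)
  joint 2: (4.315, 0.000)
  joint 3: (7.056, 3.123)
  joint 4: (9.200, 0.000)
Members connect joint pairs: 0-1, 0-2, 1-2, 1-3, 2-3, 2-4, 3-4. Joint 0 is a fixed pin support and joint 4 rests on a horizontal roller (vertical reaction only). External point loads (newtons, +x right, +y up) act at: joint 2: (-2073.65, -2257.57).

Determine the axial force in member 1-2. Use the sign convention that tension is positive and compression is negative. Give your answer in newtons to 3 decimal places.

N=5 nodes, M=7 members, R=3 reactions → 2N=10, M+R=10
member 0 (0-1): L=3.7948, (cx,cy)=(0.5428,0.8398)
member 1 (0-2): L=4.3150, (cx,cy)=(1.0000,0.0000)
member 2 (1-2): L=3.9041, (cx,cy)=(0.5776,-0.8163)
member 3 (1-3): L=4.9964, (cx,cy)=(0.9999,-0.0128)
member 4 (2-3): L=4.1553, (cx,cy)=(0.6596,0.7516)
member 5 (2-4): L=4.8850, (cx,cy)=(1.0000,0.0000)
member 6 (3-4): L=3.7881, (cx,cy)=(0.5660,-0.8244)
solve A·x = −loads:
  F[0-1] = -1427.3344 N (compression)
  F[0-2] = -1298.8259 N (compression)
  F[1-2] = +1494.1440 N (tension)
  F[1-3] = -1637.9730 N (compression)
  F[2-3] = +1380.9208 N (tension)
  F[2-4] = +726.9206 N (tension)
  F[3-4] = -1284.3581 N (compression)
  Rx@0 = +2073.6500 N
  Ry@0 = +1198.7206 N
  Ry@4 = +1058.8494 N

1494.144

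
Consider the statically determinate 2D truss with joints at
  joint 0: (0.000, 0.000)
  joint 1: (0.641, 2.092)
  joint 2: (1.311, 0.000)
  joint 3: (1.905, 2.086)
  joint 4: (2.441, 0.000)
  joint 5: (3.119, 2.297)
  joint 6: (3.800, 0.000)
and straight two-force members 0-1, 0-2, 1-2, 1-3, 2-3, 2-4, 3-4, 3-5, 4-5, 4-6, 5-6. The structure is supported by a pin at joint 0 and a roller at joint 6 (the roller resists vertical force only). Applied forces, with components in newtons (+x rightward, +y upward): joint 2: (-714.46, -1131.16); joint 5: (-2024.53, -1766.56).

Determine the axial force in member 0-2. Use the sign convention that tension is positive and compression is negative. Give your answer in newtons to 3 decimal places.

-2039.996

N=7 nodes, M=11 members, R=3 reactions → 2N=14, M+R=14
member 0 (0-1): L=2.1880, (cx,cy)=(0.2930,0.9561)
member 1 (0-2): L=1.3110, (cx,cy)=(1.0000,0.0000)
member 2 (1-2): L=2.1967, (cx,cy)=(0.3050,-0.9524)
member 3 (1-3): L=1.2640, (cx,cy)=(1.0000,-0.0047)
member 4 (2-3): L=2.1689, (cx,cy)=(0.2739,0.9618)
member 5 (2-4): L=1.1300, (cx,cy)=(1.0000,0.0000)
member 6 (3-4): L=2.1538, (cx,cy)=(0.2489,-0.9685)
member 7 (3-5): L=1.2322, (cx,cy)=(0.9852,0.1712)
member 8 (4-5): L=2.3950, (cx,cy)=(0.2831,0.9591)
member 9 (4-6): L=1.3590, (cx,cy)=(1.0000,0.0000)
member 10 (5-6): L=2.3958, (cx,cy)=(0.2842,-0.9588)
solve A·x = −loads:
  F[0-1] = -2385.9568 N (compression)
  F[0-2] = -2039.9963 N (compression)
  F[1-2] = +2402.5487 N (tension)
  F[1-3] = -1431.8039 N (compression)
  F[2-3] = -1202.8977 N (compression)
  F[2-4] = -263.3065 N (compression)
  F[3-4] = +834.1639 N (tension)
  F[3-5] = -1998.3355 N (compression)
  F[4-5] = -842.3789 N (compression)
  F[4-6] = +182.7609 N (tension)
  F[5-6] = -642.9703 N (compression)
  Rx@0 = +2738.9900 N
  Ry@0 = +2281.2711 N
  Ry@6 = +616.4489 N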